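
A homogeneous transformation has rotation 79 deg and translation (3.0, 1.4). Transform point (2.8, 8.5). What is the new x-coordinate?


x' = cos(theta)*px - sin(theta)*py + tx
= 0.1908*2.8 - 0.9816*8.5 + 3.0
= -4.8096


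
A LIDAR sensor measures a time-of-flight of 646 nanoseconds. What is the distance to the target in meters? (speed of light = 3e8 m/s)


tof = 646 ns = 6.46e-07 s
dist = c * tof / 2
= 3e8 * 6.46e-07 / 2
= 96.9 m


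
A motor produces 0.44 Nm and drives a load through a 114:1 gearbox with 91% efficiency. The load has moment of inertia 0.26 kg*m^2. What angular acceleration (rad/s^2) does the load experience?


tau_out = tau_motor * N * eta
= 0.44 * 114 * 0.91 = 45.6456 Nm
alpha = tau_out / I = 45.6456 / 0.26
= 175.56 rad/s^2


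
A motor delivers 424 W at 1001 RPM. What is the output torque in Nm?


omega = 1001 * 2*pi/60 = 104.8245 rad/s
tau = P / omega = 424 / 104.8245
= 4.0449 Nm


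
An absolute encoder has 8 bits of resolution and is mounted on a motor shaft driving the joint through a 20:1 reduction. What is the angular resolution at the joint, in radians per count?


counts = 2^8 = 256
effective counts at joint = 256 * 20 = 5120
resolution = 2*pi / 5120
= 0.0012 rad/count


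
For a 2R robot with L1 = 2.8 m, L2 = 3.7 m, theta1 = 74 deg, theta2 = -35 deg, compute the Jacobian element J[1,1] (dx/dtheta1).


J[1,1] = -L1*sin(t1) - L2*sin(t1+t2)
= -2.8*sin(74) - 3.7*sin(39)
= -5.02


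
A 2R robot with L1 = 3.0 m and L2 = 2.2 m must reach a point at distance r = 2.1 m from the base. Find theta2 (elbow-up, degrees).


cos(theta2) = (r^2 - L1^2 - L2^2) / (2*L1*L2)
cos(theta2) = (4.41 - 9.0 - 4.84) / 13.2
cos(theta2) = -0.714394
theta2 = 135.5936 degrees


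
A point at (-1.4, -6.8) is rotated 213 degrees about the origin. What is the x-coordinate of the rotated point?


x' = x*cos(theta) - y*sin(theta)
cos(213 deg) = -0.8387, sin(213 deg) = -0.5446
x' = -1.4 * -0.8387 - -6.8 * -0.5446
= 1.1741 - 3.7035
= -2.5294


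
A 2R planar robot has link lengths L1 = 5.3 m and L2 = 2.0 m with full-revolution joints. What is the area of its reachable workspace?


r_max = L1 + L2 = 7.3 m
r_min = |L1 - L2| = 3.3 m
Area = pi*(r_max^2 - r_min^2)
= pi*(53.29 - 10.89)
= pi * 42.4
= 133.2035 m^2


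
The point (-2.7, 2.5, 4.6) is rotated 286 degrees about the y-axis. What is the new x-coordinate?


Rotation about y-axis: x' = x*cos(theta) + z*sin(theta)
= -2.7 * 0.2756 + 4.6 * -0.9613
= -5.166


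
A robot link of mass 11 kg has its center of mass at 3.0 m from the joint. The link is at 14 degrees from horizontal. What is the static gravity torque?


tau = m*g*L*cos(angle)
= 11 * 9.81 * 3.0 * cos(14 deg)
= 11 * 9.81 * 3.0 * 0.9703
= 314.1138 Nm


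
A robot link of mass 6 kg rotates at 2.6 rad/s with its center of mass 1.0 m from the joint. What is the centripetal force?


F = m * omega^2 * r
= 6 * 2.6^2 * 1.0
= 6 * 6.76 * 1.0
= 40.56 N


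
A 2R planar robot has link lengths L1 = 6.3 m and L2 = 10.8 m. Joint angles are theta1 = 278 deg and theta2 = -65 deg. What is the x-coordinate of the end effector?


Convert angles to radians: theta1 = 4.852, theta2 = -1.1345
x = L1*cos(theta1) + L2*cos(theta1+theta2)
x = 0.8768 + -9.0576
x = -8.1809


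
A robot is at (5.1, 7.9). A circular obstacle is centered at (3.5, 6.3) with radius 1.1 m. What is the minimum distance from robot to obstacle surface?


center_dist = sqrt((5.1-3.5)^2 + (7.9-6.3)^2)
= sqrt(2.56 + 2.56)
= 2.2627
min_dist = center_dist - radius = 2.2627 - 1.1 = 1.1627 m


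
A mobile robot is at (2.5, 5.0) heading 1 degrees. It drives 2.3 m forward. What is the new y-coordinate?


y_new = y0 + d*sin(theta)
= 5.0 + 2.3*sin(1)
= 5.0 + 0.0401
= 5.0401


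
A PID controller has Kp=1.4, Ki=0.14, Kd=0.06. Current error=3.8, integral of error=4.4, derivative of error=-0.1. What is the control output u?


u = Kp*e + Ki*int(e) + Kd*de/dt
= 1.4*3.8 + 0.14*4.4 + 0.06*(-0.1)
= 5.32 + 0.616 + -0.006
= 5.93


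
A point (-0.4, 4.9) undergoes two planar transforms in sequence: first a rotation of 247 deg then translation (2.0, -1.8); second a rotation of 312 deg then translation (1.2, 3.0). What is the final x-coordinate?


After transform 1:
x1 = cos(247)*-0.4 - sin(247)*4.9 + 2.0 = 6.6668
y1 = sin(247)*-0.4 + cos(247)*4.9 + -1.8 = -3.3464
After transform 2:
x2 = cos(312)*6.6668 - sin(312)*-3.3464 + 1.2
= 3.1741


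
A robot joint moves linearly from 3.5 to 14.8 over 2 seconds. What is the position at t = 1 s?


s = t/T = 1/2 = 0.5
p(t) = p0 + (pf-p0)*s
= 3.5 + (14.8 - 3.5) * 0.5
= 9.15


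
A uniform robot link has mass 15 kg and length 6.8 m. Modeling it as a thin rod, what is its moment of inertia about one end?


I = (1/3) * m * L^2
= (1/3) * 15 * 6.8^2
= 0.333333 * 15 * 46.24
= 231.2 kg*m^2


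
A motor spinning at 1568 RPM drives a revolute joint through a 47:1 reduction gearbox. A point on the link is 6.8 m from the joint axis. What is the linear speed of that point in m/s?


omega_motor = 1568 * 2*pi/60 = 164.2006 rad/s
omega_joint = omega_motor / 47 = 3.4936 rad/s
v = omega_joint * r = 3.4936 * 6.8
= 23.7567 m/s


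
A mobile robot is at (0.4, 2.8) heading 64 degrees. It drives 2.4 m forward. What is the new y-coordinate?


y_new = y0 + d*sin(theta)
= 2.8 + 2.4*sin(64)
= 2.8 + 2.1571
= 4.9571


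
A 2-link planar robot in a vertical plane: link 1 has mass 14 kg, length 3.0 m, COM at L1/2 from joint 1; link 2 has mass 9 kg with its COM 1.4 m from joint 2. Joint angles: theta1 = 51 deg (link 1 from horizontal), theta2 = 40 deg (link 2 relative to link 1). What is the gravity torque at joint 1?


Horizontal distance from joint 1 to link-1 COM:
  x_c1 = (L1/2)*cos(t1) = 1.5 * 0.6293 = 0.944 m
Horizontal distance from joint 1 to link-2 COM:
  x_c2 = L1*cos(t1) + Lc2*cos(t1+t2)
       = 3.0*0.6293 + 1.4*-0.0175 = 1.8635 m
tau1 = m1*g*x_c1 + m2*g*x_c2
     = 14*9.81*0.944 + 9*9.81*1.8635
     = 129.6463 + 164.5309
     = 294.1772 Nm


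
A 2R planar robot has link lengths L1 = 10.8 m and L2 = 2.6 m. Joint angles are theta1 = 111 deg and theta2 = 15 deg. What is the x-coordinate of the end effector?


Convert angles to radians: theta1 = 1.9373, theta2 = 0.2618
x = L1*cos(theta1) + L2*cos(theta1+theta2)
x = -3.8704 + -1.5282
x = -5.3986


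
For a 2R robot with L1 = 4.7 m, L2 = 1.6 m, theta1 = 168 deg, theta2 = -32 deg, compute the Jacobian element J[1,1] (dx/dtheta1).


J[1,1] = -L1*sin(t1) - L2*sin(t1+t2)
= -4.7*sin(168) - 1.6*sin(136)
= -2.0886


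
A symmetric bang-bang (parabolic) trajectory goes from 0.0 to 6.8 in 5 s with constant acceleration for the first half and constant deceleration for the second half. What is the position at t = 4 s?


Symmetric rest-to-rest: each phase covers (pf-p0)/2 in time T/2. 0.5*a*(T/2)^2 = (pf-p0)/2 => a = 4*(pf-p0)/T^2
a = 4*(6.8-0.0)/5^2 = 1.088
t = 4 is in the deceleration phase (t > T/2).
p = pf - 0.5*a*(T-t)^2 = 6.8 - 0.5*1.088*1^2
= 6.256


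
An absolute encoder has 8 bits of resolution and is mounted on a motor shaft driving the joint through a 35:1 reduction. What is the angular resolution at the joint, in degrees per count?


counts = 2^8 = 256
effective counts at joint = 256 * 35 = 8960
resolution = 360 / 8960
= 0.0402 deg/count


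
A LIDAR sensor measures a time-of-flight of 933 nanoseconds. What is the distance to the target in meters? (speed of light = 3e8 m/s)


tof = 933 ns = 9.33e-07 s
dist = c * tof / 2
= 3e8 * 9.33e-07 / 2
= 139.95 m


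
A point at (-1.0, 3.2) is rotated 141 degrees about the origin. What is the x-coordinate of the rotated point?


x' = x*cos(theta) - y*sin(theta)
cos(141 deg) = -0.7771, sin(141 deg) = 0.6293
x' = -1.0 * -0.7771 - 3.2 * 0.6293
= 0.7771 - 2.0138
= -1.2367


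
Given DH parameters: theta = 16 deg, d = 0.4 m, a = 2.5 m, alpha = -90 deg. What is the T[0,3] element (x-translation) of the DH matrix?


T[0,3] = a * cos(theta)
= 2.5 * cos(16 deg)
= 2.5 * 0.9613
= 2.4032


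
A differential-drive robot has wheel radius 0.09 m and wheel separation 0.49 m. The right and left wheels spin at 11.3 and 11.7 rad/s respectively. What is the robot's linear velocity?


vR = r*wR = 0.09*11.3 = 1.017 m/s
vL = r*wL = 0.09*11.7 = 1.053 m/s
v = (vR+vL)/2 = 1.035 m/s
omega = (vR-vL)/L = -0.0735 rad/s
linear velocity = 1.035 m/s


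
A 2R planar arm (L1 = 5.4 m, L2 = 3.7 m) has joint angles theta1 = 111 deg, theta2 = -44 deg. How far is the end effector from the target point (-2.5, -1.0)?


End effector via forward kinematics:
x = L1*cos(t1) + L2*cos(t1+t2) = -0.4895
y = L1*sin(t1) + L2*sin(t1+t2) = 8.4472
Distance to target:
d = sqrt((-2.5 - -0.4895)^2 + (-1.0 - 8.4472)^2)
= sqrt(4.0422 + 89.2496)
= 9.6588 m


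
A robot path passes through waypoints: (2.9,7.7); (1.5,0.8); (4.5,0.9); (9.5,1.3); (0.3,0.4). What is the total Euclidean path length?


Segment lengths:
  seg1 = sqrt((-1.4)^2 + (-6.9)^2) = 7.0406
  seg2 = sqrt((3.0)^2 + (0.1)^2) = 3.0017
  seg3 = sqrt((5.0)^2 + (0.4)^2) = 5.016
  seg4 = sqrt((-9.2)^2 + (-0.9)^2) = 9.2439
Total = 24.3022


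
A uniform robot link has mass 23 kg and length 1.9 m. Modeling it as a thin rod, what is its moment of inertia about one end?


I = (1/3) * m * L^2
= (1/3) * 23 * 1.9^2
= 0.333333 * 23 * 3.61
= 27.6767 kg*m^2


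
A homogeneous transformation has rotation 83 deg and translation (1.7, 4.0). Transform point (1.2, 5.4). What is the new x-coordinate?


x' = cos(theta)*px - sin(theta)*py + tx
= 0.1219*1.2 - 0.9925*5.4 + 1.7
= -3.5135


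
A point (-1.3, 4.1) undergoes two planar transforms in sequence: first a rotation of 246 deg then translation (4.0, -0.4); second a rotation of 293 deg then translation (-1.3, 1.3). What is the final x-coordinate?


After transform 1:
x1 = cos(246)*-1.3 - sin(246)*4.1 + 4.0 = 8.2743
y1 = sin(246)*-1.3 + cos(246)*4.1 + -0.4 = -0.88
After transform 2:
x2 = cos(293)*8.2743 - sin(293)*-0.88 + -1.3
= 1.123


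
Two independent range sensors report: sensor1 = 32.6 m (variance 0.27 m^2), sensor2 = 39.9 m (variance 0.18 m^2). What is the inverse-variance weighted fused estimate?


w1 = (1/var1) / (1/var1 + 1/var2)
   = 3.7037 / (3.7037 + 5.5556) = 0.4
w2 = 1 - w1 = 0.6
fused = w1*s1 + w2*s2 = 13.04 + 23.94
= 36.98 m


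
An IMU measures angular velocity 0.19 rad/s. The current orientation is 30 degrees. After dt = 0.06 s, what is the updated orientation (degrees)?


delta_theta = w * dt = 0.19 * 0.06 = 0.0114 rad
= 0.6532 deg
theta_new = 30 + 0.6532 = 30.6532 deg


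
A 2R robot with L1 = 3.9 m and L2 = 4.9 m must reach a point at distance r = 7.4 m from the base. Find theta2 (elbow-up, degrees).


cos(theta2) = (r^2 - L1^2 - L2^2) / (2*L1*L2)
cos(theta2) = (54.76 - 15.21 - 24.01) / 38.22
cos(theta2) = 0.406593
theta2 = 66.009 degrees


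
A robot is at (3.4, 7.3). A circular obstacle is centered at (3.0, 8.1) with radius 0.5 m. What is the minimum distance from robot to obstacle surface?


center_dist = sqrt((3.4-3.0)^2 + (7.3-8.1)^2)
= sqrt(0.16 + 0.64)
= 0.8944
min_dist = center_dist - radius = 0.8944 - 0.5 = 0.3944 m


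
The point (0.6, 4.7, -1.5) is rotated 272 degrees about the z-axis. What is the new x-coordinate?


Rotation about z-axis: x' = x*cos(theta) - y*sin(theta)
= 0.6 * 0.0349 - 4.7 * -0.9994
= 4.7181


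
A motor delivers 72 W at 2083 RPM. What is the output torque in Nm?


omega = 2083 * 2*pi/60 = 218.1312 rad/s
tau = P / omega = 72 / 218.1312
= 0.3301 Nm


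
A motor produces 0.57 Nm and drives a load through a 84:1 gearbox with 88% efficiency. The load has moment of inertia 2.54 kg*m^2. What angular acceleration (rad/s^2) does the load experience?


tau_out = tau_motor * N * eta
= 0.57 * 84 * 0.88 = 42.1344 Nm
alpha = tau_out / I = 42.1344 / 2.54
= 16.5883 rad/s^2


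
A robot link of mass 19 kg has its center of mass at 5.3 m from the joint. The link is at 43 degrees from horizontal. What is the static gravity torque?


tau = m*g*L*cos(angle)
= 19 * 9.81 * 5.3 * cos(43 deg)
= 19 * 9.81 * 5.3 * 0.7314
= 722.4802 Nm


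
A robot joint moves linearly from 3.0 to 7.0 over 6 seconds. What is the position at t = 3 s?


s = t/T = 3/6 = 0.5
p(t) = p0 + (pf-p0)*s
= 3.0 + (7.0 - 3.0) * 0.5
= 5.0


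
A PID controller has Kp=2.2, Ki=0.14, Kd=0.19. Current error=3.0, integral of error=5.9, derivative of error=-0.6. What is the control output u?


u = Kp*e + Ki*int(e) + Kd*de/dt
= 2.2*3.0 + 0.14*5.9 + 0.19*(-0.6)
= 6.6 + 0.826 + -0.114
= 7.312


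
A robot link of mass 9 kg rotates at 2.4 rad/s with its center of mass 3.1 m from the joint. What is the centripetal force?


F = m * omega^2 * r
= 9 * 2.4^2 * 3.1
= 9 * 5.76 * 3.1
= 160.704 N


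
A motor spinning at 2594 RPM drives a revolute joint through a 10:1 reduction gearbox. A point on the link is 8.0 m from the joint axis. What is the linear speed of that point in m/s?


omega_motor = 2594 * 2*pi/60 = 271.643 rad/s
omega_joint = omega_motor / 10 = 27.1643 rad/s
v = omega_joint * r = 27.1643 * 8.0
= 217.3144 m/s


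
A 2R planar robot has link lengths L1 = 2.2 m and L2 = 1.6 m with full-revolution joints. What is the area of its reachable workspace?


r_max = L1 + L2 = 3.8 m
r_min = |L1 - L2| = 0.6 m
Area = pi*(r_max^2 - r_min^2)
= pi*(14.44 - 0.36)
= pi * 14.08
= 44.2336 m^2


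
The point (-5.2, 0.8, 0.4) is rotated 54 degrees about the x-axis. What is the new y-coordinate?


Rotation about x-axis: y' = y*cos(theta) - z*sin(theta)
= 0.8 * 0.5878 - 0.4 * 0.809
= 0.1466


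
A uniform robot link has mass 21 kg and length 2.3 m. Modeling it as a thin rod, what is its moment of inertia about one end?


I = (1/3) * m * L^2
= (1/3) * 21 * 2.3^2
= 0.333333 * 21 * 5.29
= 37.03 kg*m^2


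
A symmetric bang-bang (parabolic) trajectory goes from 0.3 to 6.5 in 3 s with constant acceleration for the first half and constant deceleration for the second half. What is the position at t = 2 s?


Symmetric rest-to-rest: each phase covers (pf-p0)/2 in time T/2. 0.5*a*(T/2)^2 = (pf-p0)/2 => a = 4*(pf-p0)/T^2
a = 4*(6.5-0.3)/3^2 = 2.7556
t = 2 is in the deceleration phase (t > T/2).
p = pf - 0.5*a*(T-t)^2 = 6.5 - 0.5*2.7556*1^2
= 5.1222


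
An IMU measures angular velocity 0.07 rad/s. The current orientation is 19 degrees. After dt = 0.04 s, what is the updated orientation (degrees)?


delta_theta = w * dt = 0.07 * 0.04 = 0.0028 rad
= 0.1604 deg
theta_new = 19 + 0.1604 = 19.1604 deg


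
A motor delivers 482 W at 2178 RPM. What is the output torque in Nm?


omega = 2178 * 2*pi/60 = 228.0796 rad/s
tau = P / omega = 482 / 228.0796
= 2.1133 Nm


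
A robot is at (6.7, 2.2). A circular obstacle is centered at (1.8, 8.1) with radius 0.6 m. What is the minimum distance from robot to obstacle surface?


center_dist = sqrt((6.7-1.8)^2 + (2.2-8.1)^2)
= sqrt(24.01 + 34.81)
= 7.6694
min_dist = center_dist - radius = 7.6694 - 0.6 = 7.0694 m


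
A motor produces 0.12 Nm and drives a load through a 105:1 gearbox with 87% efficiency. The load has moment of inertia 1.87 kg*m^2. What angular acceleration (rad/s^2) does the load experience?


tau_out = tau_motor * N * eta
= 0.12 * 105 * 0.87 = 10.962 Nm
alpha = tau_out / I = 10.962 / 1.87
= 5.862 rad/s^2


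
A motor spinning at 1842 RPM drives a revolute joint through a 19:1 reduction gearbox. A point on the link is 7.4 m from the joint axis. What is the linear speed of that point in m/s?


omega_motor = 1842 * 2*pi/60 = 192.8938 rad/s
omega_joint = omega_motor / 19 = 10.1523 rad/s
v = omega_joint * r = 10.1523 * 7.4
= 75.1271 m/s


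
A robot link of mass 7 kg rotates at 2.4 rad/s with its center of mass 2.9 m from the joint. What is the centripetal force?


F = m * omega^2 * r
= 7 * 2.4^2 * 2.9
= 7 * 5.76 * 2.9
= 116.928 N


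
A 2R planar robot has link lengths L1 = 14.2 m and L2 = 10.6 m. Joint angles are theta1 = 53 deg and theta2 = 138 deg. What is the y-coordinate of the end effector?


Convert angles to radians: theta1 = 0.925, theta2 = 2.4086
y = L1*sin(theta1) + L2*sin(theta1+theta2)
y = 11.3406 + -2.0226
y = 9.318


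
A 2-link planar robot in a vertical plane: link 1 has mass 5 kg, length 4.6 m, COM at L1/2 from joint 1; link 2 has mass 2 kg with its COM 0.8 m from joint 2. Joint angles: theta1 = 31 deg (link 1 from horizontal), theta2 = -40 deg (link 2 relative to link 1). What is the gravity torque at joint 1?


Horizontal distance from joint 1 to link-1 COM:
  x_c1 = (L1/2)*cos(t1) = 2.3 * 0.8572 = 1.9715 m
Horizontal distance from joint 1 to link-2 COM:
  x_c2 = L1*cos(t1) + Lc2*cos(t1+t2)
       = 4.6*0.8572 + 0.8*0.9877 = 4.7331 m
tau1 = m1*g*x_c1 + m2*g*x_c2
     = 5*9.81*1.9715 + 2*9.81*4.7331
     = 96.7013 + 92.8638
     = 189.5651 Nm


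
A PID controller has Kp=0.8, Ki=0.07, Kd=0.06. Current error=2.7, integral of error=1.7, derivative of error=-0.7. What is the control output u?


u = Kp*e + Ki*int(e) + Kd*de/dt
= 0.8*2.7 + 0.07*1.7 + 0.06*(-0.7)
= 2.16 + 0.119 + -0.042
= 2.237


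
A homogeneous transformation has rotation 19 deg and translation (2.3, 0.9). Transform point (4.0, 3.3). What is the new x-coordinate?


x' = cos(theta)*px - sin(theta)*py + tx
= 0.9455*4.0 - 0.3256*3.3 + 2.3
= 5.0077


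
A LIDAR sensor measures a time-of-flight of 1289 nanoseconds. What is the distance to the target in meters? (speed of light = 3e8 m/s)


tof = 1289 ns = 1.289e-06 s
dist = c * tof / 2
= 3e8 * 1.289e-06 / 2
= 193.35 m


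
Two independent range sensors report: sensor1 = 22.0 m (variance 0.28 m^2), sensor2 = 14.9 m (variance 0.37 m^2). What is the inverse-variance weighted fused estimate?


w1 = (1/var1) / (1/var1 + 1/var2)
   = 3.5714 / (3.5714 + 2.7027) = 0.5692
w2 = 1 - w1 = 0.4308
fused = w1*s1 + w2*s2 = 12.5231 + 6.4185
= 18.9415 m


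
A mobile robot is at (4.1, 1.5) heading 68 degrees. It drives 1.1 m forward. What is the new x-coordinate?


x_new = x0 + d*cos(theta)
= 4.1 + 1.1*cos(68)
= 4.1 + 0.4121
= 4.5121


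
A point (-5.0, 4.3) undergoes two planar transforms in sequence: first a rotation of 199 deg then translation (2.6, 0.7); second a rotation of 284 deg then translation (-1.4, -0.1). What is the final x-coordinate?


After transform 1:
x1 = cos(199)*-5.0 - sin(199)*4.3 + 2.6 = 8.7275
y1 = sin(199)*-5.0 + cos(199)*4.3 + 0.7 = -1.7379
After transform 2:
x2 = cos(284)*8.7275 - sin(284)*-1.7379 + -1.4
= -0.9749


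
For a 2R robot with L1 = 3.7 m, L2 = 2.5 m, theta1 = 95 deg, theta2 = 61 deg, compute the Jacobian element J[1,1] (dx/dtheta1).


J[1,1] = -L1*sin(t1) - L2*sin(t1+t2)
= -3.7*sin(95) - 2.5*sin(156)
= -4.7028


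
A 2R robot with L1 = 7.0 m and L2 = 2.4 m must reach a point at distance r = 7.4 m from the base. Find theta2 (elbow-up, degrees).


cos(theta2) = (r^2 - L1^2 - L2^2) / (2*L1*L2)
cos(theta2) = (54.76 - 49.0 - 5.76) / 33.6
cos(theta2) = 0.0
theta2 = 90.0 degrees


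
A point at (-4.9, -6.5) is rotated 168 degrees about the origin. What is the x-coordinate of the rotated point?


x' = x*cos(theta) - y*sin(theta)
cos(168 deg) = -0.9781, sin(168 deg) = 0.2079
x' = -4.9 * -0.9781 - -6.5 * 0.2079
= 4.7929 - -1.3514
= 6.1443


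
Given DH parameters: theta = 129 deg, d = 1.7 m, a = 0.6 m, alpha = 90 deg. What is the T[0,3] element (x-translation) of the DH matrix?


T[0,3] = a * cos(theta)
= 0.6 * cos(129 deg)
= 0.6 * -0.6293
= -0.3776


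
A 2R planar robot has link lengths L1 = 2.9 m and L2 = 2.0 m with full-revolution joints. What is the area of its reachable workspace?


r_max = L1 + L2 = 4.9 m
r_min = |L1 - L2| = 0.9 m
Area = pi*(r_max^2 - r_min^2)
= pi*(24.01 - 0.81)
= pi * 23.2
= 72.8849 m^2


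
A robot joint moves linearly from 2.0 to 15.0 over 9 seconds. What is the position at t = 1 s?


s = t/T = 1/9 = 0.1111
p(t) = p0 + (pf-p0)*s
= 2.0 + (15.0 - 2.0) * 0.1111
= 3.4444


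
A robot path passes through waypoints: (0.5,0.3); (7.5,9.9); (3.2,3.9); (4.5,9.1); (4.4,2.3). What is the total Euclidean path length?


Segment lengths:
  seg1 = sqrt((7.0)^2 + (9.6)^2) = 11.8811
  seg2 = sqrt((-4.3)^2 + (-6.0)^2) = 7.3817
  seg3 = sqrt((1.3)^2 + (5.2)^2) = 5.36
  seg4 = sqrt((-0.1)^2 + (-6.8)^2) = 6.8007
Total = 31.4236


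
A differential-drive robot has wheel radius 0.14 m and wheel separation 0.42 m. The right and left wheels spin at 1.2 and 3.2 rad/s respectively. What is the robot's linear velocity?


vR = r*wR = 0.14*1.2 = 0.168 m/s
vL = r*wL = 0.14*3.2 = 0.448 m/s
v = (vR+vL)/2 = 0.308 m/s
omega = (vR-vL)/L = -0.6667 rad/s
linear velocity = 0.308 m/s


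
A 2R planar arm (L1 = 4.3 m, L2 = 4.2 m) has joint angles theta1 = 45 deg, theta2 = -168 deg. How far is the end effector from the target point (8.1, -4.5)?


End effector via forward kinematics:
x = L1*cos(t1) + L2*cos(t1+t2) = 0.7531
y = L1*sin(t1) + L2*sin(t1+t2) = -0.4819
Distance to target:
d = sqrt((8.1 - 0.7531)^2 + (-4.5 - -0.4819)^2)
= sqrt(53.9773 + 16.1455)
= 8.3739 m


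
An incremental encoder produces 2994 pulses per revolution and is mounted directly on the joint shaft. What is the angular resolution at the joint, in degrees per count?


counts per rev = 2994
resolution = 360 / 2994
= 0.1202 deg/count


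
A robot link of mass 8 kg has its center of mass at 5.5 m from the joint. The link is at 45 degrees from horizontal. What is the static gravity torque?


tau = m*g*L*cos(angle)
= 8 * 9.81 * 5.5 * cos(45 deg)
= 8 * 9.81 * 5.5 * 0.7071
= 305.2156 Nm


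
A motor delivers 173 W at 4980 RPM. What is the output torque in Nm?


omega = 4980 * 2*pi/60 = 521.5044 rad/s
tau = P / omega = 173 / 521.5044
= 0.3317 Nm


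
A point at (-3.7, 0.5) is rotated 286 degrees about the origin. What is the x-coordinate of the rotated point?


x' = x*cos(theta) - y*sin(theta)
cos(286 deg) = 0.2756, sin(286 deg) = -0.9613
x' = -3.7 * 0.2756 - 0.5 * -0.9613
= -1.0199 - -0.4806
= -0.5392


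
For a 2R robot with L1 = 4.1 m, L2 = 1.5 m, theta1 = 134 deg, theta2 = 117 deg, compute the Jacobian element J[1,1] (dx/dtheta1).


J[1,1] = -L1*sin(t1) - L2*sin(t1+t2)
= -4.1*sin(134) - 1.5*sin(251)
= -1.531


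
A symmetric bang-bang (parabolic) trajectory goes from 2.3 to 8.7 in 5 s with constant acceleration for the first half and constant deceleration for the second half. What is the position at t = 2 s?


Symmetric rest-to-rest: each phase covers (pf-p0)/2 in time T/2. 0.5*a*(T/2)^2 = (pf-p0)/2 => a = 4*(pf-p0)/T^2
a = 4*(8.7-2.3)/5^2 = 1.024
t = 2 is in the acceleration phase (t <= T/2).
p = p0 + 0.5*a*t^2 = 2.3 + 0.5*1.024*2^2
= 4.348


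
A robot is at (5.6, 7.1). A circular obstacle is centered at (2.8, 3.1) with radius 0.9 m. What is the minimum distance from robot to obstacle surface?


center_dist = sqrt((5.6-2.8)^2 + (7.1-3.1)^2)
= sqrt(7.84 + 16.0)
= 4.8826
min_dist = center_dist - radius = 4.8826 - 0.9 = 3.9826 m


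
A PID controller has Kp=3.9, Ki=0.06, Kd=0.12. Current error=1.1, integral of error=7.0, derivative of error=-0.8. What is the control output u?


u = Kp*e + Ki*int(e) + Kd*de/dt
= 3.9*1.1 + 0.06*7.0 + 0.12*(-0.8)
= 4.29 + 0.42 + -0.096
= 4.614


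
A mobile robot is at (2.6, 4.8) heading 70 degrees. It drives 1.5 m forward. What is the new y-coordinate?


y_new = y0 + d*sin(theta)
= 4.8 + 1.5*sin(70)
= 4.8 + 1.4095
= 6.2095


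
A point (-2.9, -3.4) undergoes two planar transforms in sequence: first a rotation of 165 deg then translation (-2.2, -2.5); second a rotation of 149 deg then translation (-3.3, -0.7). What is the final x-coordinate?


After transform 1:
x1 = cos(165)*-2.9 - sin(165)*-3.4 + -2.2 = 1.4812
y1 = sin(165)*-2.9 + cos(165)*-3.4 + -2.5 = 0.0336
After transform 2:
x2 = cos(149)*1.4812 - sin(149)*0.0336 + -3.3
= -4.5869


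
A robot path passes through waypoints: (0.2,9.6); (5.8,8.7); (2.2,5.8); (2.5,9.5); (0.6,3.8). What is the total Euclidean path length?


Segment lengths:
  seg1 = sqrt((5.6)^2 + (-0.9)^2) = 5.6719
  seg2 = sqrt((-3.6)^2 + (-2.9)^2) = 4.6228
  seg3 = sqrt((0.3)^2 + (3.7)^2) = 3.7121
  seg4 = sqrt((-1.9)^2 + (-5.7)^2) = 6.0083
Total = 20.0151


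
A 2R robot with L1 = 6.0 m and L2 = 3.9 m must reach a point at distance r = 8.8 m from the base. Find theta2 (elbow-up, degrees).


cos(theta2) = (r^2 - L1^2 - L2^2) / (2*L1*L2)
cos(theta2) = (77.44 - 36.0 - 15.21) / 46.8
cos(theta2) = 0.56047
theta2 = 55.9117 degrees


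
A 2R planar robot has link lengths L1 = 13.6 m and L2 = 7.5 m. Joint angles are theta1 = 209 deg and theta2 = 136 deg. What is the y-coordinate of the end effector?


Convert angles to radians: theta1 = 3.6477, theta2 = 2.3736
y = L1*sin(theta1) + L2*sin(theta1+theta2)
y = -6.5934 + -1.9411
y = -8.5346


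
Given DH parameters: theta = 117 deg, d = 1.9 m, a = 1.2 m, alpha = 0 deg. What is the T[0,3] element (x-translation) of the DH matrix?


T[0,3] = a * cos(theta)
= 1.2 * cos(117 deg)
= 1.2 * -0.454
= -0.5448


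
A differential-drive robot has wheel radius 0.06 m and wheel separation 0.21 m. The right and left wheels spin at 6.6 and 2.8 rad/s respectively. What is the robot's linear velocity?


vR = r*wR = 0.06*6.6 = 0.396 m/s
vL = r*wL = 0.06*2.8 = 0.168 m/s
v = (vR+vL)/2 = 0.282 m/s
omega = (vR-vL)/L = 1.0857 rad/s
linear velocity = 0.282 m/s


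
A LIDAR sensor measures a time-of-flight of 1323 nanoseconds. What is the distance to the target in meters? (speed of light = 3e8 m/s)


tof = 1323 ns = 1.323e-06 s
dist = c * tof / 2
= 3e8 * 1.323e-06 / 2
= 198.45 m


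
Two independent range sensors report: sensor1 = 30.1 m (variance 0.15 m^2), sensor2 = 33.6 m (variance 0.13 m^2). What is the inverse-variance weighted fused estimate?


w1 = (1/var1) / (1/var1 + 1/var2)
   = 6.6667 / (6.6667 + 7.6923) = 0.4643
w2 = 1 - w1 = 0.5357
fused = w1*s1 + w2*s2 = 13.975 + 18.0
= 31.975 m


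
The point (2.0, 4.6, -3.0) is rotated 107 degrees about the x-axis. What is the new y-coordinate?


Rotation about x-axis: y' = y*cos(theta) - z*sin(theta)
= 4.6 * -0.2924 - -3.0 * 0.9563
= 1.524


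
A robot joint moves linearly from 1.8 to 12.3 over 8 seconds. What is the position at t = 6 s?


s = t/T = 6/8 = 0.75
p(t) = p0 + (pf-p0)*s
= 1.8 + (12.3 - 1.8) * 0.75
= 9.675


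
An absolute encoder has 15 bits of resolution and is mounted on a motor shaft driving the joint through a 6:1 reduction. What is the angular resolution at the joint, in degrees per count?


counts = 2^15 = 32768
effective counts at joint = 32768 * 6 = 196608
resolution = 360 / 196608
= 0.0018 deg/count


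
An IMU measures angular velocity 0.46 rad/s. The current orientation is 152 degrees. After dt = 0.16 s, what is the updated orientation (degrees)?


delta_theta = w * dt = 0.46 * 0.16 = 0.0736 rad
= 4.217 deg
theta_new = 152 + 4.217 = 156.217 deg


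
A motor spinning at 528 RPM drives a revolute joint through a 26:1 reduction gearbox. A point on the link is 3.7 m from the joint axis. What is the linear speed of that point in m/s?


omega_motor = 528 * 2*pi/60 = 55.292 rad/s
omega_joint = omega_motor / 26 = 2.1266 rad/s
v = omega_joint * r = 2.1266 * 3.7
= 7.8685 m/s


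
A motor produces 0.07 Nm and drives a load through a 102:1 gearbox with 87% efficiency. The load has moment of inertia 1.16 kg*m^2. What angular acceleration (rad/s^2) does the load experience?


tau_out = tau_motor * N * eta
= 0.07 * 102 * 0.87 = 6.2118 Nm
alpha = tau_out / I = 6.2118 / 1.16
= 5.355 rad/s^2


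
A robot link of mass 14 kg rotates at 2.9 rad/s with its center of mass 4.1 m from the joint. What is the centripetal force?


F = m * omega^2 * r
= 14 * 2.9^2 * 4.1
= 14 * 8.41 * 4.1
= 482.734 N


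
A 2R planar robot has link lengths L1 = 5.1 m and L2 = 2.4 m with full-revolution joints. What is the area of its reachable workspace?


r_max = L1 + L2 = 7.5 m
r_min = |L1 - L2| = 2.7 m
Area = pi*(r_max^2 - r_min^2)
= pi*(56.25 - 7.29)
= pi * 48.96
= 153.8124 m^2


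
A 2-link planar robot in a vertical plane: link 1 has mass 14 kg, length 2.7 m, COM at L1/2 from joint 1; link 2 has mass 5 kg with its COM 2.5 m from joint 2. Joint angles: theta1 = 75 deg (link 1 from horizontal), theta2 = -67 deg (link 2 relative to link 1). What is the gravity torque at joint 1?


Horizontal distance from joint 1 to link-1 COM:
  x_c1 = (L1/2)*cos(t1) = 1.35 * 0.2588 = 0.3494 m
Horizontal distance from joint 1 to link-2 COM:
  x_c2 = L1*cos(t1) + Lc2*cos(t1+t2)
       = 2.7*0.2588 + 2.5*0.9903 = 3.1745 m
tau1 = m1*g*x_c1 + m2*g*x_c2
     = 14*9.81*0.3494 + 5*9.81*3.1745
     = 47.9874 + 155.7083
     = 203.6957 Nm


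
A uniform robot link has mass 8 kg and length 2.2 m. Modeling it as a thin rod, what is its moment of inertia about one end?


I = (1/3) * m * L^2
= (1/3) * 8 * 2.2^2
= 0.333333 * 8 * 4.84
= 12.9067 kg*m^2


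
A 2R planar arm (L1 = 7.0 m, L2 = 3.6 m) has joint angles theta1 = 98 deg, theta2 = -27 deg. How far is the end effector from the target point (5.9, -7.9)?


End effector via forward kinematics:
x = L1*cos(t1) + L2*cos(t1+t2) = 0.1978
y = L1*sin(t1) + L2*sin(t1+t2) = 10.3357
Distance to target:
d = sqrt((5.9 - 0.1978)^2 + (-7.9 - 10.3357)^2)
= sqrt(32.5147 + 332.5423)
= 19.1065 m


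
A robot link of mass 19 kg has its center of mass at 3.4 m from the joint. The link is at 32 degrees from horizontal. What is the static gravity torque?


tau = m*g*L*cos(angle)
= 19 * 9.81 * 3.4 * cos(32 deg)
= 19 * 9.81 * 3.4 * 0.848
= 537.4301 Nm


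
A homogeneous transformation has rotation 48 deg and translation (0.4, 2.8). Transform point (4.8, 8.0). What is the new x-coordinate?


x' = cos(theta)*px - sin(theta)*py + tx
= 0.6691*4.8 - 0.7431*8.0 + 0.4
= -2.3333


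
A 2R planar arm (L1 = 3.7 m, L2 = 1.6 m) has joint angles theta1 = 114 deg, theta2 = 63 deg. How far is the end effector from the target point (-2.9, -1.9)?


End effector via forward kinematics:
x = L1*cos(t1) + L2*cos(t1+t2) = -3.1027
y = L1*sin(t1) + L2*sin(t1+t2) = 3.4639
Distance to target:
d = sqrt((-2.9 - -3.1027)^2 + (-1.9 - 3.4639)^2)
= sqrt(0.0411 + 28.7709)
= 5.3677 m


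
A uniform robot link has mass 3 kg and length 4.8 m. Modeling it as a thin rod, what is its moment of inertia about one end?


I = (1/3) * m * L^2
= (1/3) * 3 * 4.8^2
= 0.333333 * 3 * 23.04
= 23.04 kg*m^2


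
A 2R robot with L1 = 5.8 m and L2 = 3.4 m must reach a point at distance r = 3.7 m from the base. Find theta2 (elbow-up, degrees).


cos(theta2) = (r^2 - L1^2 - L2^2) / (2*L1*L2)
cos(theta2) = (13.69 - 33.64 - 11.56) / 39.44
cos(theta2) = -0.798935
theta2 = 143.0285 degrees


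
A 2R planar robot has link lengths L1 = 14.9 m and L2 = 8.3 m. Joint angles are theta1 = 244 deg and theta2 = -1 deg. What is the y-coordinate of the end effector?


Convert angles to radians: theta1 = 4.2586, theta2 = -0.0175
y = L1*sin(theta1) + L2*sin(theta1+theta2)
y = -13.392 + -7.3954
y = -20.7874


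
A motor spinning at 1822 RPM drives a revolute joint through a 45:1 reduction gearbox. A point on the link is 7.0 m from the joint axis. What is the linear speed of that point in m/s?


omega_motor = 1822 * 2*pi/60 = 190.7994 rad/s
omega_joint = omega_motor / 45 = 4.24 rad/s
v = omega_joint * r = 4.24 * 7.0
= 29.6799 m/s


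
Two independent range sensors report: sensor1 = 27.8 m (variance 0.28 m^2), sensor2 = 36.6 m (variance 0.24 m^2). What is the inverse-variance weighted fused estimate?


w1 = (1/var1) / (1/var1 + 1/var2)
   = 3.5714 / (3.5714 + 4.1667) = 0.4615
w2 = 1 - w1 = 0.5385
fused = w1*s1 + w2*s2 = 12.8308 + 19.7077
= 32.5385 m


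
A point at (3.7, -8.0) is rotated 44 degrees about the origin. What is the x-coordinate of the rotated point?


x' = x*cos(theta) - y*sin(theta)
cos(44 deg) = 0.7193, sin(44 deg) = 0.6947
x' = 3.7 * 0.7193 - -8.0 * 0.6947
= 2.6616 - -5.5573
= 8.2188


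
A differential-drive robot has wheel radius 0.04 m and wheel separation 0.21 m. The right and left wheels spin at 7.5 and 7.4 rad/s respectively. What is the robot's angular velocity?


vR = r*wR = 0.04*7.5 = 0.3 m/s
vL = r*wL = 0.04*7.4 = 0.296 m/s
v = (vR+vL)/2 = 0.298 m/s
omega = (vR-vL)/L = 0.019 rad/s
angular velocity = 0.019 rad/s


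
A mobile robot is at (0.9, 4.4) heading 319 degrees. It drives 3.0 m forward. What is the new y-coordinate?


y_new = y0 + d*sin(theta)
= 4.4 + 3.0*sin(319)
= 4.4 + -1.9682
= 2.4318


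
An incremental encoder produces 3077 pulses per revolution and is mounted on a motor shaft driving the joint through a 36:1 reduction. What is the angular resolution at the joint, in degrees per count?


counts per rev = 3077
effective counts at joint = 3077 * 36 = 110772
resolution = 360 / 110772
= 0.0032 deg/count


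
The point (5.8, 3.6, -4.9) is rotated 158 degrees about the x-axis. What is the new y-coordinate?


Rotation about x-axis: y' = y*cos(theta) - z*sin(theta)
= 3.6 * -0.9272 - -4.9 * 0.3746
= -1.5023


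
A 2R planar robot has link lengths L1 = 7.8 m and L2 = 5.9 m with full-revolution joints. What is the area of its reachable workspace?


r_max = L1 + L2 = 13.7 m
r_min = |L1 - L2| = 1.9 m
Area = pi*(r_max^2 - r_min^2)
= pi*(187.69 - 3.61)
= pi * 184.08
= 578.3044 m^2


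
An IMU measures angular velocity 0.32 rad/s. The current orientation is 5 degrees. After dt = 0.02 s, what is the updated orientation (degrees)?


delta_theta = w * dt = 0.32 * 0.02 = 0.0064 rad
= 0.3667 deg
theta_new = 5 + 0.3667 = 5.3667 deg


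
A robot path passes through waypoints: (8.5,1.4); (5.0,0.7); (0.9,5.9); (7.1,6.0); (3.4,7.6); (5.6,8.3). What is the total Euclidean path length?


Segment lengths:
  seg1 = sqrt((-3.5)^2 + (-0.7)^2) = 3.5693
  seg2 = sqrt((-4.1)^2 + (5.2)^2) = 6.6219
  seg3 = sqrt((6.2)^2 + (0.1)^2) = 6.2008
  seg4 = sqrt((-3.7)^2 + (1.6)^2) = 4.0311
  seg5 = sqrt((2.2)^2 + (0.7)^2) = 2.3087
Total = 22.7319


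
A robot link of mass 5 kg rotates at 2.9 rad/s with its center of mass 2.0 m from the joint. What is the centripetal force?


F = m * omega^2 * r
= 5 * 2.9^2 * 2.0
= 5 * 8.41 * 2.0
= 84.1 N


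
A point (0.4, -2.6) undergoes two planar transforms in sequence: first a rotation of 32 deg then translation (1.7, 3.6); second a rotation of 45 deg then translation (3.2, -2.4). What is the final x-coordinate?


After transform 1:
x1 = cos(32)*0.4 - sin(32)*-2.6 + 1.7 = 3.417
y1 = sin(32)*0.4 + cos(32)*-2.6 + 3.6 = 1.607
After transform 2:
x2 = cos(45)*3.417 - sin(45)*1.607 + 3.2
= 4.4798


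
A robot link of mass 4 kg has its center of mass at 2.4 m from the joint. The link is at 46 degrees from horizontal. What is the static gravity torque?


tau = m*g*L*cos(angle)
= 4 * 9.81 * 2.4 * cos(46 deg)
= 4 * 9.81 * 2.4 * 0.6947
= 65.4201 Nm


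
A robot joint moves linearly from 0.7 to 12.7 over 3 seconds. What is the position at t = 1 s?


s = t/T = 1/3 = 0.3333
p(t) = p0 + (pf-p0)*s
= 0.7 + (12.7 - 0.7) * 0.3333
= 4.7


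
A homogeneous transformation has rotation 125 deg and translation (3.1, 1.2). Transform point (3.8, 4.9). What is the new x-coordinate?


x' = cos(theta)*px - sin(theta)*py + tx
= -0.5736*3.8 - 0.8192*4.9 + 3.1
= -3.0934


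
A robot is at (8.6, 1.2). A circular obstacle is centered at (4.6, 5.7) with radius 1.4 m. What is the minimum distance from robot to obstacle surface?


center_dist = sqrt((8.6-4.6)^2 + (1.2-5.7)^2)
= sqrt(16.0 + 20.25)
= 6.0208
min_dist = center_dist - radius = 6.0208 - 1.4 = 4.6208 m


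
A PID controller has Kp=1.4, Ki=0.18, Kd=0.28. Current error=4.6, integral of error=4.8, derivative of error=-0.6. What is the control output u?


u = Kp*e + Ki*int(e) + Kd*de/dt
= 1.4*4.6 + 0.18*4.8 + 0.28*(-0.6)
= 6.44 + 0.864 + -0.168
= 7.136


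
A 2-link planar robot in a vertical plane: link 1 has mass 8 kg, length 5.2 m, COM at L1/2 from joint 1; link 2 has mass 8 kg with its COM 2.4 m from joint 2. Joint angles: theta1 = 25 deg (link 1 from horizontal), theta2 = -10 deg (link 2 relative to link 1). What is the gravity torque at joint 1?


Horizontal distance from joint 1 to link-1 COM:
  x_c1 = (L1/2)*cos(t1) = 2.6 * 0.9063 = 2.3564 m
Horizontal distance from joint 1 to link-2 COM:
  x_c2 = L1*cos(t1) + Lc2*cos(t1+t2)
       = 5.2*0.9063 + 2.4*0.9659 = 7.031 m
tau1 = m1*g*x_c1 + m2*g*x_c2
     = 8*9.81*2.3564 + 8*9.81*7.031
     = 184.9303 + 551.7946
     = 736.7249 Nm


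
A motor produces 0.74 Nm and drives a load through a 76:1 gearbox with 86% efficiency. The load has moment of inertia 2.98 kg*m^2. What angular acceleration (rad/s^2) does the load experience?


tau_out = tau_motor * N * eta
= 0.74 * 76 * 0.86 = 48.3664 Nm
alpha = tau_out / I = 48.3664 / 2.98
= 16.2303 rad/s^2


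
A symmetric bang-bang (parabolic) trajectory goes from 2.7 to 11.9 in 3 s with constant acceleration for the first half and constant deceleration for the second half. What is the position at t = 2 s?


Symmetric rest-to-rest: each phase covers (pf-p0)/2 in time T/2. 0.5*a*(T/2)^2 = (pf-p0)/2 => a = 4*(pf-p0)/T^2
a = 4*(11.9-2.7)/3^2 = 4.0889
t = 2 is in the deceleration phase (t > T/2).
p = pf - 0.5*a*(T-t)^2 = 11.9 - 0.5*4.0889*1^2
= 9.8556


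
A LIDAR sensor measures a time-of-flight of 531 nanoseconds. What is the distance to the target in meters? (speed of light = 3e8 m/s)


tof = 531 ns = 5.31e-07 s
dist = c * tof / 2
= 3e8 * 5.31e-07 / 2
= 79.65 m


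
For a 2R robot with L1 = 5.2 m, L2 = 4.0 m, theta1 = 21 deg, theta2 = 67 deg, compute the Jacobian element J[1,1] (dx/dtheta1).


J[1,1] = -L1*sin(t1) - L2*sin(t1+t2)
= -5.2*sin(21) - 4.0*sin(88)
= -5.8611


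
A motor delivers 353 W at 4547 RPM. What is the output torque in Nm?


omega = 4547 * 2*pi/60 = 476.1607 rad/s
tau = P / omega = 353 / 476.1607
= 0.7413 Nm


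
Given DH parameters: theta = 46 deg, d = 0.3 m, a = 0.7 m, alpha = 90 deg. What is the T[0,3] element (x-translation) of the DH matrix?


T[0,3] = a * cos(theta)
= 0.7 * cos(46 deg)
= 0.7 * 0.6947
= 0.4863


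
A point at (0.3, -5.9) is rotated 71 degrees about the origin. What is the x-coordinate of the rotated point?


x' = x*cos(theta) - y*sin(theta)
cos(71 deg) = 0.3256, sin(71 deg) = 0.9455
x' = 0.3 * 0.3256 - -5.9 * 0.9455
= 0.0977 - -5.5786
= 5.6762


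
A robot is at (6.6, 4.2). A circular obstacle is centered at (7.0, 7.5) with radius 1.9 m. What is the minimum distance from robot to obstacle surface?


center_dist = sqrt((6.6-7.0)^2 + (4.2-7.5)^2)
= sqrt(0.16 + 10.89)
= 3.3242
min_dist = center_dist - radius = 3.3242 - 1.9 = 1.4242 m


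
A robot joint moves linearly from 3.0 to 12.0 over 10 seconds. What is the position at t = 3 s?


s = t/T = 3/10 = 0.3
p(t) = p0 + (pf-p0)*s
= 3.0 + (12.0 - 3.0) * 0.3
= 5.7


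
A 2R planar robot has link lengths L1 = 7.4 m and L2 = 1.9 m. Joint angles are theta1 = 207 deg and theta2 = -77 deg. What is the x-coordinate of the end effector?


Convert angles to radians: theta1 = 3.6128, theta2 = -1.3439
x = L1*cos(theta1) + L2*cos(theta1+theta2)
x = -6.5934 + -1.2213
x = -7.8147


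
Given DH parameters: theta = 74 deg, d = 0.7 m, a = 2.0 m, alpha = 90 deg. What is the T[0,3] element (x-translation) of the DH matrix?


T[0,3] = a * cos(theta)
= 2.0 * cos(74 deg)
= 2.0 * 0.2756
= 0.5513


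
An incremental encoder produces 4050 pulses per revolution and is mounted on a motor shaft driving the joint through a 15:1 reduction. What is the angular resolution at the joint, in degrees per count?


counts per rev = 4050
effective counts at joint = 4050 * 15 = 60750
resolution = 360 / 60750
= 0.0059 deg/count


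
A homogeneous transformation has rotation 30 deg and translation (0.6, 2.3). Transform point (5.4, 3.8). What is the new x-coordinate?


x' = cos(theta)*px - sin(theta)*py + tx
= 0.866*5.4 - 0.5*3.8 + 0.6
= 3.3765


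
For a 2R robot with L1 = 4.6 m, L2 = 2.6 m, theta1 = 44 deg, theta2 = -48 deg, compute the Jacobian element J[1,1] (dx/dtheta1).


J[1,1] = -L1*sin(t1) - L2*sin(t1+t2)
= -4.6*sin(44) - 2.6*sin(-4)
= -3.0141
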